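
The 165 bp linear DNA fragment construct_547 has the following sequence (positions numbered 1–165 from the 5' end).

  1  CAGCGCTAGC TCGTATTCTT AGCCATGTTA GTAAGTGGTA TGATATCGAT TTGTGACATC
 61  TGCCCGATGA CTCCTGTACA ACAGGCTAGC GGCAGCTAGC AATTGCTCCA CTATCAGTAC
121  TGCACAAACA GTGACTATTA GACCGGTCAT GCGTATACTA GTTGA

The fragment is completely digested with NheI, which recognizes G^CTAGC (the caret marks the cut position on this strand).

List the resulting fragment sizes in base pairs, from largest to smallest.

80, 70, 10, 5 bp

NheI sites (GCTAGC) start at positions 5, 85, 95.
NheI cuts after the first base of each site, so after positions 5, 85, 95.
Linear molecule, 3 cuts → 4 fragments:
  1–5 → 5 bp
  6–85 → 80 bp
  86–95 → 10 bp
  96–165 → 70 bp
Sorted largest to smallest: 80, 70, 10, 5 bp.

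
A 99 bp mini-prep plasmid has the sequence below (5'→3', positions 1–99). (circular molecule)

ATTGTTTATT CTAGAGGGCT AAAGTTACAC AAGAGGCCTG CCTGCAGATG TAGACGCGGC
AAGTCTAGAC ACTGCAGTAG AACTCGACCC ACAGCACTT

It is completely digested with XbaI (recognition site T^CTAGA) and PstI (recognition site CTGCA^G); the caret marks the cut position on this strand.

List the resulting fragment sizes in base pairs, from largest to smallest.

36, 33, 18, 12 bp

XbaI sites (TCTAGA) start at positions 10, 64.
XbaI cuts after the first base of each site, so after positions 10, 64.
PstI sites (CTGCAG) start at positions 42, 72.
PstI cuts after base 5 of each site (before the last base), so after positions 46, 76.
Combined cut positions: 10, 46, 64, 76.
Circular molecule, 4 cuts → 4 fragments:
  11–46 → 36 bp
  47–64 → 18 bp
  65–76 → 12 bp
  77–99 then 1–10 → 23 + 10 = 33 bp
Sorted largest to smallest: 36, 33, 18, 12 bp.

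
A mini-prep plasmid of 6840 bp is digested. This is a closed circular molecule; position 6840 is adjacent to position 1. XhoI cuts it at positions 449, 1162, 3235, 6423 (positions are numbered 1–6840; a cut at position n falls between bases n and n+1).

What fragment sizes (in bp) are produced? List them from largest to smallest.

3188, 2073, 866, 713 bp

Circular molecule, 4 cuts → 4 fragments:
  1162 − 449 = 713 bp
  3235 − 1162 = 2073 bp
  6423 − 3235 = 3188 bp
  wrap: 6840 − 6423 + 449 = 866 bp
Sorted largest to smallest: 3188, 2073, 866, 713 bp.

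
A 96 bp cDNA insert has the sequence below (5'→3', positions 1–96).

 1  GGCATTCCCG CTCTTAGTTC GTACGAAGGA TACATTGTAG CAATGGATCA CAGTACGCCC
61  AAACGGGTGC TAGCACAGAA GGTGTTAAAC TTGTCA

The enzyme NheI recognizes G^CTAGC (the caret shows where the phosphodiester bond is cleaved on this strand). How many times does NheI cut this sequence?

1

GCTAGC occurs starting at position 69.
NheI cuts at 1 site.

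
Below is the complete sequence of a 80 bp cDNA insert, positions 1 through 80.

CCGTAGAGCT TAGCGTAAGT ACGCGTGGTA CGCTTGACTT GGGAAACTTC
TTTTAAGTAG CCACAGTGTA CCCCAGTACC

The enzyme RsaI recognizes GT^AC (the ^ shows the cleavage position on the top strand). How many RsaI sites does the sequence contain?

4

GTAC occurs starting at positions 19, 28, 68, 76.
RsaI cuts at 4 sites.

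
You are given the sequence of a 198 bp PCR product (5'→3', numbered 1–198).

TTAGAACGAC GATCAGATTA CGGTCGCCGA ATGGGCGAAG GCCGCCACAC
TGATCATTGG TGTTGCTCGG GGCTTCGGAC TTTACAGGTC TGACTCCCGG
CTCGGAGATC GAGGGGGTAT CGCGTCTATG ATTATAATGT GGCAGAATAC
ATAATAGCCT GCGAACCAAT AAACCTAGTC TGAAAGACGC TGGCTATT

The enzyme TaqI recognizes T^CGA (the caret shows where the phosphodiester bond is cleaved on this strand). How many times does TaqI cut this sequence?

1

TCGA occurs starting at position 109.
TaqI cuts at 1 site.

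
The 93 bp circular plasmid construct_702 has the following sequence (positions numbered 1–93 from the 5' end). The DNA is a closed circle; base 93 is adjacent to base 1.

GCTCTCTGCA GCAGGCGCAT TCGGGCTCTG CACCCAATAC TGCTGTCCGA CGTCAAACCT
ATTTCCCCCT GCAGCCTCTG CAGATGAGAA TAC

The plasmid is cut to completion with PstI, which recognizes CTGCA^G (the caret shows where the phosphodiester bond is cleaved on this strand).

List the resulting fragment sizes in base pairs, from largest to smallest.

63, 21, 9 bp

PstI sites (CTGCAG) start at positions 6, 69, 78.
PstI cuts after base 5 of each site (before the last base), so after positions 10, 73, 82.
Circular molecule, 3 cuts → 3 fragments:
  11–73 → 63 bp
  74–82 → 9 bp
  83–93 then 1–10 → 11 + 10 = 21 bp
Sorted largest to smallest: 63, 21, 9 bp.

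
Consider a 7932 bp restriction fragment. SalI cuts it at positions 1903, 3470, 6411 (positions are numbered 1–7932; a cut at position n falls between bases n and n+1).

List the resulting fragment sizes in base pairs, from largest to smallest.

2941, 1903, 1567, 1521 bp

Linear molecule, 3 cuts → 4 fragments:
  1903 − 0 = 1903 bp
  3470 − 1903 = 1567 bp
  6411 − 3470 = 2941 bp
  7932 − 6411 = 1521 bp
Sorted largest to smallest: 2941, 1903, 1567, 1521 bp.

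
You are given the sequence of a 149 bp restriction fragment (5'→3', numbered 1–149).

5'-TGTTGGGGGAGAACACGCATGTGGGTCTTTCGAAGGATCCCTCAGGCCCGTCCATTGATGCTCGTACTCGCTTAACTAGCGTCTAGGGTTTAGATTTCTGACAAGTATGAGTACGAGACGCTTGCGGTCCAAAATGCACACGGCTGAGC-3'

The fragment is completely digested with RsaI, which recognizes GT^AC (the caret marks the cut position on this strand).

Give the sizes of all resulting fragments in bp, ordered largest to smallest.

RsaI sites (GTAC) start at positions 64, 111.
RsaI cuts after base 2 of each site, so after positions 65, 112.
Linear molecule, 2 cuts → 3 fragments:
  1–65 → 65 bp
  66–112 → 47 bp
  113–149 → 37 bp
Sorted largest to smallest: 65, 47, 37 bp.

65, 47, 37 bp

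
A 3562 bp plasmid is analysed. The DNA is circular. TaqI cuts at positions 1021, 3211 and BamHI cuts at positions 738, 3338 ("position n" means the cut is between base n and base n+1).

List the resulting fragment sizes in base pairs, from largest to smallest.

2190, 962, 283, 127 bp

Combined cut positions (sorted): 738, 1021, 3211, 3338.
Circular molecule, 4 cuts → 4 fragments:
  1021 − 738 = 283 bp
  3211 − 1021 = 2190 bp
  3338 − 3211 = 127 bp
  wrap: 3562 − 3338 + 738 = 962 bp
Sorted largest to smallest: 2190, 962, 283, 127 bp.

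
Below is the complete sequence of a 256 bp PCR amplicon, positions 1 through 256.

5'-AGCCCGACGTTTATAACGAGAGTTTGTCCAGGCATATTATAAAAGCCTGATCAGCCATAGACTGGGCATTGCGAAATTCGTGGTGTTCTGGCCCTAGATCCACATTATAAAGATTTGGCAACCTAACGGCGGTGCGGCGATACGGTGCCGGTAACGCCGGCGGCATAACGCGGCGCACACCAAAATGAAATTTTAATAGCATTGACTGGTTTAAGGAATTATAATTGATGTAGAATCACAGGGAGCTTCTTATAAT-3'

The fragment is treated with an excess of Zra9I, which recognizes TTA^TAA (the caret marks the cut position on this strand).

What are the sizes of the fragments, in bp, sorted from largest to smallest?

Zra9I sites (TTATAA) start at positions 11, 37, 105, 219, 250.
Zra9I cuts after base 3 of each site, so after positions 13, 39, 107, 221, 252.
Linear molecule, 5 cuts → 6 fragments:
  1–13 → 13 bp
  14–39 → 26 bp
  40–107 → 68 bp
  108–221 → 114 bp
  222–252 → 31 bp
  253–256 → 4 bp
Sorted largest to smallest: 114, 68, 31, 26, 13, 4 bp.

114, 68, 31, 26, 13, 4 bp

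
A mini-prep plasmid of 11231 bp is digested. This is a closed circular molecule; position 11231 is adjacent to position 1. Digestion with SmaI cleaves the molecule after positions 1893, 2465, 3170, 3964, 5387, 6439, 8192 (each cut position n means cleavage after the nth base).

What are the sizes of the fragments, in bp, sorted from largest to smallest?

4932, 1753, 1423, 1052, 794, 705, 572 bp

Circular molecule, 7 cuts → 7 fragments:
  2465 − 1893 = 572 bp
  3170 − 2465 = 705 bp
  3964 − 3170 = 794 bp
  5387 − 3964 = 1423 bp
  6439 − 5387 = 1052 bp
  8192 − 6439 = 1753 bp
  wrap: 11231 − 8192 + 1893 = 4932 bp
Sorted largest to smallest: 4932, 1753, 1423, 1052, 794, 705, 572 bp.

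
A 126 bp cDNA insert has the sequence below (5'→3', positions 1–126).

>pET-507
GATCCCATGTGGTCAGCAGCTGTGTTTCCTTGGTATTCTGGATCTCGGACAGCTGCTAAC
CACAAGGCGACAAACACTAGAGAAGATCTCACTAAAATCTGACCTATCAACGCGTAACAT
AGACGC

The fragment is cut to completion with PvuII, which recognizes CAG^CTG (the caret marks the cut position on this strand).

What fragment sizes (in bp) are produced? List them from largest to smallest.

74, 33, 19 bp

PvuII sites (CAGCTG) start at positions 17, 50.
PvuII cuts after base 3 of each site, so after positions 19, 52.
Linear molecule, 2 cuts → 3 fragments:
  1–19 → 19 bp
  20–52 → 33 bp
  53–126 → 74 bp
Sorted largest to smallest: 74, 33, 19 bp.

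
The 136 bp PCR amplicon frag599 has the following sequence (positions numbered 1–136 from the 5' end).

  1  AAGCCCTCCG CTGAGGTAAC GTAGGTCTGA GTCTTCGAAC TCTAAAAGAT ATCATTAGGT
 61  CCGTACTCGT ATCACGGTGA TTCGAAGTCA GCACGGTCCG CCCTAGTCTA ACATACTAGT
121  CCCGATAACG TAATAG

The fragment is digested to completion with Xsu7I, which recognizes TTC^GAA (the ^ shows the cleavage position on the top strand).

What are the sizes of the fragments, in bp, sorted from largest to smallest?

Xsu7I sites (TTCGAA) start at positions 34, 81.
Xsu7I cuts after base 3 of each site, so after positions 36, 83.
Linear molecule, 2 cuts → 3 fragments:
  1–36 → 36 bp
  37–83 → 47 bp
  84–136 → 53 bp
Sorted largest to smallest: 53, 47, 36 bp.

53, 47, 36 bp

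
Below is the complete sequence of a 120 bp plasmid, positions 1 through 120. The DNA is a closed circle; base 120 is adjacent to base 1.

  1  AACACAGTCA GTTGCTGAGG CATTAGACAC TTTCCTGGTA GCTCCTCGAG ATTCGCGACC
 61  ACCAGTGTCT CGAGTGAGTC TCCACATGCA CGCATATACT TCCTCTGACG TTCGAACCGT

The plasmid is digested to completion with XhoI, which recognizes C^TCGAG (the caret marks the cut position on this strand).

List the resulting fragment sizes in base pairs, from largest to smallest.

96, 24 bp

XhoI sites (CTCGAG) start at positions 45, 69.
XhoI cuts after the first base of each site, so after positions 45, 69.
Circular molecule, 2 cuts → 2 fragments:
  46–69 → 24 bp
  70–120 then 1–45 → 51 + 45 = 96 bp
Sorted largest to smallest: 96, 24 bp.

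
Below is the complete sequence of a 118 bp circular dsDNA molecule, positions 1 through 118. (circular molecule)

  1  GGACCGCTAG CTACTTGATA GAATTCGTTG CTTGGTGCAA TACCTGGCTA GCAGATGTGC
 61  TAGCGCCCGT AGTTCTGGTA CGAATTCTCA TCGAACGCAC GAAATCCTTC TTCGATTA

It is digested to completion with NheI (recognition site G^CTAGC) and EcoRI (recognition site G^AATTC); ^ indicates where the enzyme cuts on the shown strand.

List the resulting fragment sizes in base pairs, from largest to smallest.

42, 26, 23, 15, 12 bp

NheI sites (GCTAGC) start at positions 6, 47, 59.
NheI cuts after the first base of each site, so after positions 6, 47, 59.
EcoRI sites (GAATTC) start at positions 21, 82.
EcoRI cuts after the first base of each site, so after positions 21, 82.
Combined cut positions: 6, 21, 47, 59, 82.
Circular molecule, 5 cuts → 5 fragments:
  7–21 → 15 bp
  22–47 → 26 bp
  48–59 → 12 bp
  60–82 → 23 bp
  83–118 then 1–6 → 36 + 6 = 42 bp
Sorted largest to smallest: 42, 26, 23, 15, 12 bp.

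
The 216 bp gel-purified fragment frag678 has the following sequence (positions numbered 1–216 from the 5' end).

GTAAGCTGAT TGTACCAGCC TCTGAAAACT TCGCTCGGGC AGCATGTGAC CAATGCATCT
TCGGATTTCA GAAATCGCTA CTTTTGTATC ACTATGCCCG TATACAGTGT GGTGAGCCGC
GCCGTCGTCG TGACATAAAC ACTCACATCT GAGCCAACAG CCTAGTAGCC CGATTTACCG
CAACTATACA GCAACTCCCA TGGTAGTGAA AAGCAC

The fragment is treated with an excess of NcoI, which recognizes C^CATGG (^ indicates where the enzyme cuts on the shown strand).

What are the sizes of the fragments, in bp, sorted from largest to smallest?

198, 18 bp

The NcoI site (CCATGG) starts at position 198.
NcoI cuts after the first base of each site, so after position 198.
Linear molecule, 1 cut → 2 fragments:
  1–198 → 198 bp
  199–216 → 18 bp
Sorted largest to smallest: 198, 18 bp.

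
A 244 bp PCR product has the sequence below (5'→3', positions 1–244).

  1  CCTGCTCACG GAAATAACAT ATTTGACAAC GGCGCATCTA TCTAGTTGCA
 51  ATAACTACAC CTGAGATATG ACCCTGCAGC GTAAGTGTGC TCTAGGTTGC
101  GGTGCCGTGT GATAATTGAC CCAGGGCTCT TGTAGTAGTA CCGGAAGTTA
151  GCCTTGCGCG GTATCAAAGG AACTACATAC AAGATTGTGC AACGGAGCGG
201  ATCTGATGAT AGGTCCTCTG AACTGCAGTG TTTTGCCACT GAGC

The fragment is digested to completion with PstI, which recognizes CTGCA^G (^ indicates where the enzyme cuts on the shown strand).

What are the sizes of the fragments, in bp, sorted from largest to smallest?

149, 78, 17 bp

PstI sites (CTGCAG) start at positions 74, 223.
PstI cuts after base 5 of each site (before the last base), so after positions 78, 227.
Linear molecule, 2 cuts → 3 fragments:
  1–78 → 78 bp
  79–227 → 149 bp
  228–244 → 17 bp
Sorted largest to smallest: 149, 78, 17 bp.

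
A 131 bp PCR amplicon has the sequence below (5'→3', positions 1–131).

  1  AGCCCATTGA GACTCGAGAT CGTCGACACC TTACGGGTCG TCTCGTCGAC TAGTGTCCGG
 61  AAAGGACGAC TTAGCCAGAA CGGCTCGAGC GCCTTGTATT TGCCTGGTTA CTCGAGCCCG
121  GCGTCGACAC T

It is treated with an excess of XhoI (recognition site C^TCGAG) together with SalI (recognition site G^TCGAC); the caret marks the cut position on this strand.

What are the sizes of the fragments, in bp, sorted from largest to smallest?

XhoI sites (CTCGAG) start at positions 13, 84, 111.
XhoI cuts after the first base of each site, so after positions 13, 84, 111.
SalI sites (GTCGAC) start at positions 22, 45, 123.
SalI cuts after the first base of each site, so after positions 22, 45, 123.
Combined cut positions: 13, 22, 45, 84, 111, 123.
Linear molecule, 6 cuts → 7 fragments:
  1–13 → 13 bp
  14–22 → 9 bp
  23–45 → 23 bp
  46–84 → 39 bp
  85–111 → 27 bp
  112–123 → 12 bp
  124–131 → 8 bp
Sorted largest to smallest: 39, 27, 23, 13, 12, 9, 8 bp.

39, 27, 23, 13, 12, 9, 8 bp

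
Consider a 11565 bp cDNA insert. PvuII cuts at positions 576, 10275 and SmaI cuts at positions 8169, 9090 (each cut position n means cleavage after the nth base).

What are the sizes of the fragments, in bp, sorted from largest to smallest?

Combined cut positions (sorted): 576, 8169, 9090, 10275.
Linear molecule, 4 cuts → 5 fragments:
  576 − 0 = 576 bp
  8169 − 576 = 7593 bp
  9090 − 8169 = 921 bp
  10275 − 9090 = 1185 bp
  11565 − 10275 = 1290 bp
Sorted largest to smallest: 7593, 1290, 1185, 921, 576 bp.

7593, 1290, 1185, 921, 576 bp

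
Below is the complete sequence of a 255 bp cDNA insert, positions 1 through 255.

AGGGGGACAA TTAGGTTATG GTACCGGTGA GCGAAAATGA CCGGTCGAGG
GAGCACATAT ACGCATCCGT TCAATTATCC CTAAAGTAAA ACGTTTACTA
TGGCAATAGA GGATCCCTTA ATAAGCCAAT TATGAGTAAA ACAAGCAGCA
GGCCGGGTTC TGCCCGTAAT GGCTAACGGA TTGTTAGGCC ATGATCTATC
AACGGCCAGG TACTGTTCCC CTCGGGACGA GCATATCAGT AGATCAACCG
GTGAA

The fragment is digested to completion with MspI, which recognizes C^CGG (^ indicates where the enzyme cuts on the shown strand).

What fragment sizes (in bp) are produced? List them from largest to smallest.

112, 95, 24, 17, 7 bp

MspI sites (CCGG) start at positions 24, 41, 153, 248.
MspI cuts after the first base of each site, so after positions 24, 41, 153, 248.
Linear molecule, 4 cuts → 5 fragments:
  1–24 → 24 bp
  25–41 → 17 bp
  42–153 → 112 bp
  154–248 → 95 bp
  249–255 → 7 bp
Sorted largest to smallest: 112, 95, 24, 17, 7 bp.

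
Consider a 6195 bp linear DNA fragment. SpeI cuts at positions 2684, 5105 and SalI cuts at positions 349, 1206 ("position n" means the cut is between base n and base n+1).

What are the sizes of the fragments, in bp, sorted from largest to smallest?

Combined cut positions (sorted): 349, 1206, 2684, 5105.
Linear molecule, 4 cuts → 5 fragments:
  349 − 0 = 349 bp
  1206 − 349 = 857 bp
  2684 − 1206 = 1478 bp
  5105 − 2684 = 2421 bp
  6195 − 5105 = 1090 bp
Sorted largest to smallest: 2421, 1478, 1090, 857, 349 bp.

2421, 1478, 1090, 857, 349 bp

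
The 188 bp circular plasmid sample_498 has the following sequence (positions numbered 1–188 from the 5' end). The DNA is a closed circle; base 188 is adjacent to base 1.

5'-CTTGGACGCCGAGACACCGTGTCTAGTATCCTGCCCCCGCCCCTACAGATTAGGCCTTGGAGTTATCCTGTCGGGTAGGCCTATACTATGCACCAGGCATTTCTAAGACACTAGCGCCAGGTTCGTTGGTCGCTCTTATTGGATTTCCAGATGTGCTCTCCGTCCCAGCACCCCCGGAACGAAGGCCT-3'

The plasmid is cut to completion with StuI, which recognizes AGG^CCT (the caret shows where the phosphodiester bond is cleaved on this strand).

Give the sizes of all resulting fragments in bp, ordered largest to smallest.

106, 57, 25 bp

StuI sites (AGGCCT) start at positions 52, 77, 183.
StuI cuts after base 3 of each site, so after positions 54, 79, 185.
Circular molecule, 3 cuts → 3 fragments:
  55–79 → 25 bp
  80–185 → 106 bp
  186–188 then 1–54 → 3 + 54 = 57 bp
Sorted largest to smallest: 106, 57, 25 bp.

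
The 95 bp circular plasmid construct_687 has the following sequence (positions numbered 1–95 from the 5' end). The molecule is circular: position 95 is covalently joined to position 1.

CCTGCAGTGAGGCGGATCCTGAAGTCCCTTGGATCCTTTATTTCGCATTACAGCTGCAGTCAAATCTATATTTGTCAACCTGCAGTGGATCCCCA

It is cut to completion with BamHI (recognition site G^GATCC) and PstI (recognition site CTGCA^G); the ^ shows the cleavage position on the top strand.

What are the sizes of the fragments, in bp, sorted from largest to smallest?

27, 26, 17, 14, 8, 3 bp

BamHI sites (GGATCC) start at positions 14, 31, 87.
BamHI cuts after the first base of each site, so after positions 14, 31, 87.
PstI sites (CTGCAG) start at positions 2, 54, 80.
PstI cuts after base 5 of each site (before the last base), so after positions 6, 58, 84.
Combined cut positions: 6, 14, 31, 58, 84, 87.
Circular molecule, 6 cuts → 6 fragments:
  7–14 → 8 bp
  15–31 → 17 bp
  32–58 → 27 bp
  59–84 → 26 bp
  85–87 → 3 bp
  88–95 then 1–6 → 8 + 6 = 14 bp
Sorted largest to smallest: 27, 26, 17, 14, 8, 3 bp.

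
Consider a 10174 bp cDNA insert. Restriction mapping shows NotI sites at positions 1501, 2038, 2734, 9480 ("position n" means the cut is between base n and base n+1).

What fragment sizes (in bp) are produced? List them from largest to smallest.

Linear molecule, 4 cuts → 5 fragments:
  1501 − 0 = 1501 bp
  2038 − 1501 = 537 bp
  2734 − 2038 = 696 bp
  9480 − 2734 = 6746 bp
  10174 − 9480 = 694 bp
Sorted largest to smallest: 6746, 1501, 696, 694, 537 bp.

6746, 1501, 696, 694, 537 bp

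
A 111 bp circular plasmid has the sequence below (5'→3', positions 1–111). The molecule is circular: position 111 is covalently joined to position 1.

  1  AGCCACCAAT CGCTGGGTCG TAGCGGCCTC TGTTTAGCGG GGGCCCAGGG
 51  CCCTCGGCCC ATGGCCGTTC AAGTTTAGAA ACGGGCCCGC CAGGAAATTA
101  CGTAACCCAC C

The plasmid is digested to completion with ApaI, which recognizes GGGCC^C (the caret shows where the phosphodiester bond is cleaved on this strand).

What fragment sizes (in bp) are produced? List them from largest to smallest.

69, 35, 7 bp

ApaI sites (GGGCCC) start at positions 41, 48, 83.
ApaI cuts after base 5 of each site (before the last base), so after positions 45, 52, 87.
Circular molecule, 3 cuts → 3 fragments:
  46–52 → 7 bp
  53–87 → 35 bp
  88–111 then 1–45 → 24 + 45 = 69 bp
Sorted largest to smallest: 69, 35, 7 bp.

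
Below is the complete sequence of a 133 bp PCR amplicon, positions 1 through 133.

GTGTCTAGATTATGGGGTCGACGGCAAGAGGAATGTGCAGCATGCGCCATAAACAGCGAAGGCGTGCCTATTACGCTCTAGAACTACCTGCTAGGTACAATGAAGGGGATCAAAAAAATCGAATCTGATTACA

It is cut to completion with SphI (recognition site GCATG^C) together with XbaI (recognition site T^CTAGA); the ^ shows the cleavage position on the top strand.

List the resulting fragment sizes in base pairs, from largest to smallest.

The SphI site (GCATGC) starts at position 40.
SphI cuts after base 5 of each site (before the last base), so after position 44.
XbaI sites (TCTAGA) start at positions 4, 77.
XbaI cuts after the first base of each site, so after positions 4, 77.
Combined cut positions: 4, 44, 77.
Linear molecule, 3 cuts → 4 fragments:
  1–4 → 4 bp
  5–44 → 40 bp
  45–77 → 33 bp
  78–133 → 56 bp
Sorted largest to smallest: 56, 40, 33, 4 bp.

56, 40, 33, 4 bp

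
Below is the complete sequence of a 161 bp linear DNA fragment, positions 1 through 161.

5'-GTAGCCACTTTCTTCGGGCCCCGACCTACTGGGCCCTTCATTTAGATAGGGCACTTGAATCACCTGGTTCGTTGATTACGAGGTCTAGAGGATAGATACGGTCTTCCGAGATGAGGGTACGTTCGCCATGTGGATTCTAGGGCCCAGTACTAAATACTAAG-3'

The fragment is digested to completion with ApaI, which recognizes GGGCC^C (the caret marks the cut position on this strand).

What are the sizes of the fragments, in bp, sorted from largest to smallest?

109, 20, 17, 15 bp

ApaI sites (GGGCCC) start at positions 16, 31, 140.
ApaI cuts after base 5 of each site (before the last base), so after positions 20, 35, 144.
Linear molecule, 3 cuts → 4 fragments:
  1–20 → 20 bp
  21–35 → 15 bp
  36–144 → 109 bp
  145–161 → 17 bp
Sorted largest to smallest: 109, 20, 17, 15 bp.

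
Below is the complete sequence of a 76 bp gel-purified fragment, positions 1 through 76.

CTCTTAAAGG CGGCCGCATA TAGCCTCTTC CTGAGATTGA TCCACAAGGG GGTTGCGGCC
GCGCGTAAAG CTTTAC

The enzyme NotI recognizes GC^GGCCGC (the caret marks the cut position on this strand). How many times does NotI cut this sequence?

GCGGCCGC occurs starting at positions 10, 55.
NotI cuts at 2 sites.

2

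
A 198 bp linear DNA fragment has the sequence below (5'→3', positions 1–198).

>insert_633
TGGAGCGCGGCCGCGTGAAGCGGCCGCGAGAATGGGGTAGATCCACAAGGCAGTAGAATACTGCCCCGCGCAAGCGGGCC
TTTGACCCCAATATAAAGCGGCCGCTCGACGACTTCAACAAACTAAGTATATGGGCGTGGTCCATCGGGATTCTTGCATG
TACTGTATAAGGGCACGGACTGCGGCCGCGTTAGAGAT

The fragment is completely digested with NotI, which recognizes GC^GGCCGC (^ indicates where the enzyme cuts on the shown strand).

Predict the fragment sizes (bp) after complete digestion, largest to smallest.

NotI sites (GCGGCCGC) start at positions 7, 20, 98, 182.
NotI cuts after base 2 of each site, so after positions 8, 21, 99, 183.
Linear molecule, 4 cuts → 5 fragments:
  1–8 → 8 bp
  9–21 → 13 bp
  22–99 → 78 bp
  100–183 → 84 bp
  184–198 → 15 bp
Sorted largest to smallest: 84, 78, 15, 13, 8 bp.

84, 78, 15, 13, 8 bp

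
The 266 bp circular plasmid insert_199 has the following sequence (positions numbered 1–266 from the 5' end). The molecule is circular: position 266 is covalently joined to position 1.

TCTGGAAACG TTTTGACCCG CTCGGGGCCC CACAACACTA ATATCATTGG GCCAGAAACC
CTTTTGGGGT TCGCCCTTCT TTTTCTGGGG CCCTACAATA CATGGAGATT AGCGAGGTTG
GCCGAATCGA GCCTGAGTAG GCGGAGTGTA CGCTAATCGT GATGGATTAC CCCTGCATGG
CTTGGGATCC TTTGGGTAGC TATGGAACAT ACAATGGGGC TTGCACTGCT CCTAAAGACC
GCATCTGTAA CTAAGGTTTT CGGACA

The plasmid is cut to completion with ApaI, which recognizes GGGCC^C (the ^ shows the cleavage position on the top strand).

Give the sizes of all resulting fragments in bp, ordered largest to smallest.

203, 63 bp

ApaI sites (GGGCCC) start at positions 25, 88.
ApaI cuts after base 5 of each site (before the last base), so after positions 29, 92.
Circular molecule, 2 cuts → 2 fragments:
  30–92 → 63 bp
  93–266 then 1–29 → 174 + 29 = 203 bp
Sorted largest to smallest: 203, 63 bp.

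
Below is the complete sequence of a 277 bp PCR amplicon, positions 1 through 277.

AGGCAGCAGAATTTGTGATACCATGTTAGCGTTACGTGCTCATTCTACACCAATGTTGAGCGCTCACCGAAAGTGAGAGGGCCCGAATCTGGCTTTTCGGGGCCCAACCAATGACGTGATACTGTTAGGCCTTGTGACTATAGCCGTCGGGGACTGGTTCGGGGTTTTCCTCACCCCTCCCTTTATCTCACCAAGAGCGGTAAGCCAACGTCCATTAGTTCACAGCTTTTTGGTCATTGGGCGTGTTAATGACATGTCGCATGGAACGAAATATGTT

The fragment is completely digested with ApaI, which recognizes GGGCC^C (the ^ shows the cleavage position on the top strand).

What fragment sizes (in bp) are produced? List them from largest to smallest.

ApaI sites (GGGCCC) start at positions 79, 100.
ApaI cuts after base 5 of each site (before the last base), so after positions 83, 104.
Linear molecule, 2 cuts → 3 fragments:
  1–83 → 83 bp
  84–104 → 21 bp
  105–277 → 173 bp
Sorted largest to smallest: 173, 83, 21 bp.

173, 83, 21 bp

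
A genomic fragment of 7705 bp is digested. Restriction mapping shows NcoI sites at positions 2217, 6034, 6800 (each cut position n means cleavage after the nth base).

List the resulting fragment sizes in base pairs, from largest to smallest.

3817, 2217, 905, 766 bp

Linear molecule, 3 cuts → 4 fragments:
  2217 − 0 = 2217 bp
  6034 − 2217 = 3817 bp
  6800 − 6034 = 766 bp
  7705 − 6800 = 905 bp
Sorted largest to smallest: 3817, 2217, 905, 766 bp.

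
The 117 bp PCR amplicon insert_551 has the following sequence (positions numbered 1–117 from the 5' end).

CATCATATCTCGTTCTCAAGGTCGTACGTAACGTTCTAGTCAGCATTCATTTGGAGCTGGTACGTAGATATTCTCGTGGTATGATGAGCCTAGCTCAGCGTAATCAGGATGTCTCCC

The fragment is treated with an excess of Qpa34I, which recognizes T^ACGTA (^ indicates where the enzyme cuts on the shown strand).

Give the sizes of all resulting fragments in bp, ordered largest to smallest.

56, 36, 25 bp

Qpa34I sites (TACGTA) start at positions 25, 61.
Qpa34I cuts after the first base of each site, so after positions 25, 61.
Linear molecule, 2 cuts → 3 fragments:
  1–25 → 25 bp
  26–61 → 36 bp
  62–117 → 56 bp
Sorted largest to smallest: 56, 36, 25 bp.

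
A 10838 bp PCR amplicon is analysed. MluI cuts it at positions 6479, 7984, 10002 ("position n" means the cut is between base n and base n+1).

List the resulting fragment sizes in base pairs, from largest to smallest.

6479, 2018, 1505, 836 bp

Linear molecule, 3 cuts → 4 fragments:
  6479 − 0 = 6479 bp
  7984 − 6479 = 1505 bp
  10002 − 7984 = 2018 bp
  10838 − 10002 = 836 bp
Sorted largest to smallest: 6479, 2018, 1505, 836 bp.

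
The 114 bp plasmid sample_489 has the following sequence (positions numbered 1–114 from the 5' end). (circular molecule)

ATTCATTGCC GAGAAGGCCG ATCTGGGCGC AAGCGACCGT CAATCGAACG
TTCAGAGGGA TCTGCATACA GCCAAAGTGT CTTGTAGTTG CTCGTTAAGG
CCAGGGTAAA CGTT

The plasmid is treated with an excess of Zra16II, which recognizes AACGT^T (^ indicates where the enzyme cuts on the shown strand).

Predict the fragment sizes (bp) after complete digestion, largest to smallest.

Zra16II sites (AACGTT) start at positions 47, 109.
Zra16II cuts after base 5 of each site (before the last base), so after positions 51, 113.
Circular molecule, 2 cuts → 2 fragments:
  52–113 → 62 bp
  114–114 then 1–51 → 1 + 51 = 52 bp
Sorted largest to smallest: 62, 52 bp.

62, 52 bp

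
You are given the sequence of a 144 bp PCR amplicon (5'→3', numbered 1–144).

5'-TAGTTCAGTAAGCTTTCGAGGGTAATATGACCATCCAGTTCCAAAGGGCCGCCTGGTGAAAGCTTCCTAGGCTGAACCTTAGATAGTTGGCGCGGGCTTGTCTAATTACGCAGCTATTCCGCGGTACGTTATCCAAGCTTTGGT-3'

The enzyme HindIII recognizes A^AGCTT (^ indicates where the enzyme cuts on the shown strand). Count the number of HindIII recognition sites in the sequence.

3

AAGCTT occurs starting at positions 10, 60, 135.
HindIII cuts at 3 sites.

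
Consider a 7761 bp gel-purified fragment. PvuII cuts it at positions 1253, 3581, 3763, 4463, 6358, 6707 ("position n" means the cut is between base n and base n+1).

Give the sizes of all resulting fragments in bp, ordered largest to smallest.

2328, 1895, 1253, 1054, 700, 349, 182 bp

Linear molecule, 6 cuts → 7 fragments:
  1253 − 0 = 1253 bp
  3581 − 1253 = 2328 bp
  3763 − 3581 = 182 bp
  4463 − 3763 = 700 bp
  6358 − 4463 = 1895 bp
  6707 − 6358 = 349 bp
  7761 − 6707 = 1054 bp
Sorted largest to smallest: 2328, 1895, 1253, 1054, 700, 349, 182 bp.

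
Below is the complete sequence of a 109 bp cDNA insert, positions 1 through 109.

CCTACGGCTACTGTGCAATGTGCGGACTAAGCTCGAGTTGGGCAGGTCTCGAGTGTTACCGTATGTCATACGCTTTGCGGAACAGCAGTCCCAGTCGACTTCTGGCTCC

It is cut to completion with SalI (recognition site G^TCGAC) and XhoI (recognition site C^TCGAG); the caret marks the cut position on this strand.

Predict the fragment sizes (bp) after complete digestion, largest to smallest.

The SalI site (GTCGAC) starts at position 94.
SalI cuts after the first base of each site, so after position 94.
XhoI sites (CTCGAG) start at positions 32, 48.
XhoI cuts after the first base of each site, so after positions 32, 48.
Combined cut positions: 32, 48, 94.
Linear molecule, 3 cuts → 4 fragments:
  1–32 → 32 bp
  33–48 → 16 bp
  49–94 → 46 bp
  95–109 → 15 bp
Sorted largest to smallest: 46, 32, 16, 15 bp.

46, 32, 16, 15 bp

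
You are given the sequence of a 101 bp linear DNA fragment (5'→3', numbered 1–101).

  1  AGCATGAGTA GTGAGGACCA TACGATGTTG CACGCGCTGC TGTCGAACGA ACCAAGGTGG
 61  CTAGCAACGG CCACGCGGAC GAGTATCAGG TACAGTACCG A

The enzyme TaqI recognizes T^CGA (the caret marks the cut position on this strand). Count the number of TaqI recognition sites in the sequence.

TCGA occurs starting at position 43.
TaqI cuts at 1 site.

1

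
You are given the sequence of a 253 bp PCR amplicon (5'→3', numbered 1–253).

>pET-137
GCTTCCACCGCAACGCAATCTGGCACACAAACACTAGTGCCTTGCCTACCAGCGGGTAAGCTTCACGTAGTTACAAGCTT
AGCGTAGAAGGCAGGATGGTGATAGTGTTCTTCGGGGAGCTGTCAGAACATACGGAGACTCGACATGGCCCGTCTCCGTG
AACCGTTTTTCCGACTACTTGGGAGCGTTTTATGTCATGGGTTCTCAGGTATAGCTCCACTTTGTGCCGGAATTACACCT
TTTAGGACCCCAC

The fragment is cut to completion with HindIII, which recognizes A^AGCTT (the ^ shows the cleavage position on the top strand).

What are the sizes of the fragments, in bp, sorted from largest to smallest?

178, 58, 17 bp

HindIII sites (AAGCTT) start at positions 58, 75.
HindIII cuts after the first base of each site, so after positions 58, 75.
Linear molecule, 2 cuts → 3 fragments:
  1–58 → 58 bp
  59–75 → 17 bp
  76–253 → 178 bp
Sorted largest to smallest: 178, 58, 17 bp.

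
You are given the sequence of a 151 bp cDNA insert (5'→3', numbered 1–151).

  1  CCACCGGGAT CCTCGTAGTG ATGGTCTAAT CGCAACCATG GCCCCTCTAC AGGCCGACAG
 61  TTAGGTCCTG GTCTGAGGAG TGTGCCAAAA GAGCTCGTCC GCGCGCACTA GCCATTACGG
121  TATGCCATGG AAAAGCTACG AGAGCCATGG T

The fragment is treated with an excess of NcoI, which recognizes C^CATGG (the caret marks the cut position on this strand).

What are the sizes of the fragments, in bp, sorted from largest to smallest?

NcoI sites (CCATGG) start at positions 36, 125, 145.
NcoI cuts after the first base of each site, so after positions 36, 125, 145.
Linear molecule, 3 cuts → 4 fragments:
  1–36 → 36 bp
  37–125 → 89 bp
  126–145 → 20 bp
  146–151 → 6 bp
Sorted largest to smallest: 89, 36, 20, 6 bp.

89, 36, 20, 6 bp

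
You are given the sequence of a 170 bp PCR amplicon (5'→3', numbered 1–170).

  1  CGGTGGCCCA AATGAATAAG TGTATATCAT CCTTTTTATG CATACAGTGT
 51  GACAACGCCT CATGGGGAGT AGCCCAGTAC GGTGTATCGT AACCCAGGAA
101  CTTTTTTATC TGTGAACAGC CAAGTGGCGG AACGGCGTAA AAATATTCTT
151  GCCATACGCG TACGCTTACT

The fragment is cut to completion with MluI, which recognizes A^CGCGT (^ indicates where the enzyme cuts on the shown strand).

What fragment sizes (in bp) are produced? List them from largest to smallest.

The MluI site (ACGCGT) starts at position 156.
MluI cuts after the first base of each site, so after position 156.
Linear molecule, 1 cut → 2 fragments:
  1–156 → 156 bp
  157–170 → 14 bp
Sorted largest to smallest: 156, 14 bp.

156, 14 bp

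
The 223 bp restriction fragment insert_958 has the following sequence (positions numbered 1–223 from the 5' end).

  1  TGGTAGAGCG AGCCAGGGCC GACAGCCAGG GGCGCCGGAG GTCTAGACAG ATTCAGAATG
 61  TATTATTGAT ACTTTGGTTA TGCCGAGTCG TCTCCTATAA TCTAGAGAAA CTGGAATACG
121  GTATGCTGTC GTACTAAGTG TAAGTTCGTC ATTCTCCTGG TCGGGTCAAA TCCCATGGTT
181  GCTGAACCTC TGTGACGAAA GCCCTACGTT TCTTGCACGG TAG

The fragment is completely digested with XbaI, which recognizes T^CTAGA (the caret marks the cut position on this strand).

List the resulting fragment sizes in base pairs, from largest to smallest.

XbaI sites (TCTAGA) start at positions 42, 101.
XbaI cuts after the first base of each site, so after positions 42, 101.
Linear molecule, 2 cuts → 3 fragments:
  1–42 → 42 bp
  43–101 → 59 bp
  102–223 → 122 bp
Sorted largest to smallest: 122, 59, 42 bp.

122, 59, 42 bp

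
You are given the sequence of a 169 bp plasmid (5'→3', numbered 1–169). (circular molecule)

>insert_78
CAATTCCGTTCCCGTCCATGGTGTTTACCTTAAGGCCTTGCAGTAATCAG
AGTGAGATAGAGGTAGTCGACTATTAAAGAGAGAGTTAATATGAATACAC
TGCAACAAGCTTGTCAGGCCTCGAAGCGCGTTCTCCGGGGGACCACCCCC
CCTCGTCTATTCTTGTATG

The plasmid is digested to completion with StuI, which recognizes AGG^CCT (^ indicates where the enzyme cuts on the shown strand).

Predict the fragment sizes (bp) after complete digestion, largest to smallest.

86, 83 bp

StuI sites (AGGCCT) start at positions 33, 116.
StuI cuts after base 3 of each site, so after positions 35, 118.
Circular molecule, 2 cuts → 2 fragments:
  36–118 → 83 bp
  119–169 then 1–35 → 51 + 35 = 86 bp
Sorted largest to smallest: 86, 83 bp.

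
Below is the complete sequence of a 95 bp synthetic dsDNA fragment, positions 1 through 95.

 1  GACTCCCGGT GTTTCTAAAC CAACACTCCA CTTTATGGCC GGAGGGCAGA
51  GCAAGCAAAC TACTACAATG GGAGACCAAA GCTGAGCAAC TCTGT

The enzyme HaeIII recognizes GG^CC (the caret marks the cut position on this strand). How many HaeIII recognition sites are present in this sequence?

1

GGCC occurs starting at position 37.
HaeIII cuts at 1 site.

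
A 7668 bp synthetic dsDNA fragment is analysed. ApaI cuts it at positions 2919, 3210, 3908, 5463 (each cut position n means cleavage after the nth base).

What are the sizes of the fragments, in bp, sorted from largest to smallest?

2919, 2205, 1555, 698, 291 bp

Linear molecule, 4 cuts → 5 fragments:
  2919 − 0 = 2919 bp
  3210 − 2919 = 291 bp
  3908 − 3210 = 698 bp
  5463 − 3908 = 1555 bp
  7668 − 5463 = 2205 bp
Sorted largest to smallest: 2919, 2205, 1555, 698, 291 bp.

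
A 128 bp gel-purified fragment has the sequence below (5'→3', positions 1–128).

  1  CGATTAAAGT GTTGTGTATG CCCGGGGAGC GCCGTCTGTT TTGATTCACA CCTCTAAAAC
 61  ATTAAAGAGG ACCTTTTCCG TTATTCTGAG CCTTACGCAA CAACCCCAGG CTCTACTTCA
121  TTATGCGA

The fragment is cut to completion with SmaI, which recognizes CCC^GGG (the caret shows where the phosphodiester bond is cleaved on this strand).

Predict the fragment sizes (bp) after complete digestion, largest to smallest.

105, 23 bp

The SmaI site (CCCGGG) starts at position 21.
SmaI cuts after base 3 of each site, so after position 23.
Linear molecule, 1 cut → 2 fragments:
  1–23 → 23 bp
  24–128 → 105 bp
Sorted largest to smallest: 105, 23 bp.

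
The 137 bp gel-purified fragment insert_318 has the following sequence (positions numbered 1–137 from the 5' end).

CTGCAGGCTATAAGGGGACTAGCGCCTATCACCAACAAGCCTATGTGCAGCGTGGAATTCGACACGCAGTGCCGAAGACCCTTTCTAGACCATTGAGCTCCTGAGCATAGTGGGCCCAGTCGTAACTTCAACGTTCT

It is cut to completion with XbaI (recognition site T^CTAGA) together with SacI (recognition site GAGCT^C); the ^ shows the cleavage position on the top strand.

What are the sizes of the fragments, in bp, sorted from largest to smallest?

84, 38, 15 bp

The XbaI site (TCTAGA) starts at position 84.
XbaI cuts after the first base of each site, so after position 84.
The SacI site (GAGCTC) starts at position 95.
SacI cuts after base 5 of each site (before the last base), so after position 99.
Combined cut positions: 84, 99.
Linear molecule, 2 cuts → 3 fragments:
  1–84 → 84 bp
  85–99 → 15 bp
  100–137 → 38 bp
Sorted largest to smallest: 84, 38, 15 bp.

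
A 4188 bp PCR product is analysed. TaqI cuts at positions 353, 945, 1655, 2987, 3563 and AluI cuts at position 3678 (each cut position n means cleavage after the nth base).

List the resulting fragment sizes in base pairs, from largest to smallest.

1332, 710, 592, 576, 510, 353, 115 bp

Combined cut positions (sorted): 353, 945, 1655, 2987, 3563, 3678.
Linear molecule, 6 cuts → 7 fragments:
  353 − 0 = 353 bp
  945 − 353 = 592 bp
  1655 − 945 = 710 bp
  2987 − 1655 = 1332 bp
  3563 − 2987 = 576 bp
  3678 − 3563 = 115 bp
  4188 − 3678 = 510 bp
Sorted largest to smallest: 1332, 710, 592, 576, 510, 353, 115 bp.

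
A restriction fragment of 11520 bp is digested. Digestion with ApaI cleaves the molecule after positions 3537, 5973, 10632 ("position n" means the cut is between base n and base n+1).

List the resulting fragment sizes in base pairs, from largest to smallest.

Linear molecule, 3 cuts → 4 fragments:
  3537 − 0 = 3537 bp
  5973 − 3537 = 2436 bp
  10632 − 5973 = 4659 bp
  11520 − 10632 = 888 bp
Sorted largest to smallest: 4659, 3537, 2436, 888 bp.

4659, 3537, 2436, 888 bp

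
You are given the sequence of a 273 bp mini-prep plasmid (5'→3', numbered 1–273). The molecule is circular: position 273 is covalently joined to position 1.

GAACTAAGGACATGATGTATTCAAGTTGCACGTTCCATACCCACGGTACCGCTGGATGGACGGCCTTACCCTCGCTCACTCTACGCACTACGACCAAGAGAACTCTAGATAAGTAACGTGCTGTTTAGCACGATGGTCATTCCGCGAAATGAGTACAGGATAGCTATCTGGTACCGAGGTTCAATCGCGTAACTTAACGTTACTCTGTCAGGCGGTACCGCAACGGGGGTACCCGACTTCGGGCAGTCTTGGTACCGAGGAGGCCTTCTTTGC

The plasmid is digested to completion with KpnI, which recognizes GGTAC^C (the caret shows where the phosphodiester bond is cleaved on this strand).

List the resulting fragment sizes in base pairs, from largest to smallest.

125, 67, 44, 23, 14 bp

KpnI sites (GGTACC) start at positions 45, 170, 214, 228, 251.
KpnI cuts after base 5 of each site (before the last base), so after positions 49, 174, 218, 232, 255.
Circular molecule, 5 cuts → 5 fragments:
  50–174 → 125 bp
  175–218 → 44 bp
  219–232 → 14 bp
  233–255 → 23 bp
  256–273 then 1–49 → 18 + 49 = 67 bp
Sorted largest to smallest: 125, 67, 44, 23, 14 bp.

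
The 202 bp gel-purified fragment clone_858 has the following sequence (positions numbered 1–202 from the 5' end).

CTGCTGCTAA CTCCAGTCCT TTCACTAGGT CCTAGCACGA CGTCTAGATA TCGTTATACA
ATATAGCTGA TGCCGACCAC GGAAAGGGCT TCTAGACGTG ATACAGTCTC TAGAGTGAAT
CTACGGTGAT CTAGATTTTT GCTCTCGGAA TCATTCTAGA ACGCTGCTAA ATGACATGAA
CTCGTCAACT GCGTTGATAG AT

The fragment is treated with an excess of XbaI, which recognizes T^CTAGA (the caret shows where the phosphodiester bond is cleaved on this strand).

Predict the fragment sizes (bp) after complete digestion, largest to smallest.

48, 47, 43, 25, 21, 18 bp

XbaI sites (TCTAGA) start at positions 43, 91, 109, 130, 155.
XbaI cuts after the first base of each site, so after positions 43, 91, 109, 130, 155.
Linear molecule, 5 cuts → 6 fragments:
  1–43 → 43 bp
  44–91 → 48 bp
  92–109 → 18 bp
  110–130 → 21 bp
  131–155 → 25 bp
  156–202 → 47 bp
Sorted largest to smallest: 48, 47, 43, 25, 21, 18 bp.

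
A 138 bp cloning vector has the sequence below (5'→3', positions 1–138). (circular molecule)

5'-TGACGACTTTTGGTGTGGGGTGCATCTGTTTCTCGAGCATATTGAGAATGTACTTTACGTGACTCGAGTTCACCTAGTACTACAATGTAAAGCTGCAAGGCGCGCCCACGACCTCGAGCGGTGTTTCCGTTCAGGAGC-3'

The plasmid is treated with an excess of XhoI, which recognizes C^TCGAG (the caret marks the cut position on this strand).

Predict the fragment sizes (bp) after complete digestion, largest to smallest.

XhoI sites (CTCGAG) start at positions 32, 63, 113.
XhoI cuts after the first base of each site, so after positions 32, 63, 113.
Circular molecule, 3 cuts → 3 fragments:
  33–63 → 31 bp
  64–113 → 50 bp
  114–138 then 1–32 → 25 + 32 = 57 bp
Sorted largest to smallest: 57, 50, 31 bp.

57, 50, 31 bp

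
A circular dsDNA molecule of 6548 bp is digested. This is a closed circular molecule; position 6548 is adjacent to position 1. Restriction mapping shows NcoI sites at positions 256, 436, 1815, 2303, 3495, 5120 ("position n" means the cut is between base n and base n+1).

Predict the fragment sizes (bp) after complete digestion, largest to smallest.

Circular molecule, 6 cuts → 6 fragments:
  436 − 256 = 180 bp
  1815 − 436 = 1379 bp
  2303 − 1815 = 488 bp
  3495 − 2303 = 1192 bp
  5120 − 3495 = 1625 bp
  wrap: 6548 − 5120 + 256 = 1684 bp
Sorted largest to smallest: 1684, 1625, 1379, 1192, 488, 180 bp.

1684, 1625, 1379, 1192, 488, 180 bp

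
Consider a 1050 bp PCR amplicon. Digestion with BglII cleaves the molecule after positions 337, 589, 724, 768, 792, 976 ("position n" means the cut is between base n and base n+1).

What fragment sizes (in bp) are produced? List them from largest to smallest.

Linear molecule, 6 cuts → 7 fragments:
  337 − 0 = 337 bp
  589 − 337 = 252 bp
  724 − 589 = 135 bp
  768 − 724 = 44 bp
  792 − 768 = 24 bp
  976 − 792 = 184 bp
  1050 − 976 = 74 bp
Sorted largest to smallest: 337, 252, 184, 135, 74, 44, 24 bp.

337, 252, 184, 135, 74, 44, 24 bp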